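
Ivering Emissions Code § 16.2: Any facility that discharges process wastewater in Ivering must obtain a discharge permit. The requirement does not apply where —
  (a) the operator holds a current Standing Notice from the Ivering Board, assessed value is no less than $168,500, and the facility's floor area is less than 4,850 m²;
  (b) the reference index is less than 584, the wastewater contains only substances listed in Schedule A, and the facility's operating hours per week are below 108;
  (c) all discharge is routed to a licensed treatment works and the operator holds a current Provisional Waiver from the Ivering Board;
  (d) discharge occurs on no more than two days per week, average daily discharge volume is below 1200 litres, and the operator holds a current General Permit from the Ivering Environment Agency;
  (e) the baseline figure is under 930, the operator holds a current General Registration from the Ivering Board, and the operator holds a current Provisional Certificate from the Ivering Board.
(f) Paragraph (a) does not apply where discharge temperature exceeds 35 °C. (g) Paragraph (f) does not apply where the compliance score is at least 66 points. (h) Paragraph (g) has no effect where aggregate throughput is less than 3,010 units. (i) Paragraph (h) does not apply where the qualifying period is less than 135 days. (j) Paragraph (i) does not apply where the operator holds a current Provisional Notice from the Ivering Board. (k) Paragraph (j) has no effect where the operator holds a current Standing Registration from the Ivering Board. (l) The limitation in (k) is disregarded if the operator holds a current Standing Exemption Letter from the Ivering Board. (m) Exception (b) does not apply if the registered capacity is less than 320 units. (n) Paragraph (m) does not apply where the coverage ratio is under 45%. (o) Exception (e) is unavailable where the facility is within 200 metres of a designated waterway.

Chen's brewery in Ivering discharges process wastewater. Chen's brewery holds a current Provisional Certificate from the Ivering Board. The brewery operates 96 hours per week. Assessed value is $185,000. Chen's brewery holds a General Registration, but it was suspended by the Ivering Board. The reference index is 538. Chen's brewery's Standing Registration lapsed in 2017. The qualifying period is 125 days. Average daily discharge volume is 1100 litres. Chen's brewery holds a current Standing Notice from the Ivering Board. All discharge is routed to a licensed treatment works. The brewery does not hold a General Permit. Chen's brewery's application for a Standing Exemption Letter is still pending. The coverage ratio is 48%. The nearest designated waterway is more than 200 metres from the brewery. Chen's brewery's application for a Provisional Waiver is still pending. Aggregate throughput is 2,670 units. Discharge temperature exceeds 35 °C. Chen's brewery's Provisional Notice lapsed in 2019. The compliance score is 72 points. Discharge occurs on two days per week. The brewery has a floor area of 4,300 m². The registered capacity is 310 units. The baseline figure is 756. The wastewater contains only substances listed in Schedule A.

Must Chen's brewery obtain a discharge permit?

Exception (a)'s conditions are all satisfied: a current Standing Notice is held; assessed value is $185,000, meeting the $168,500 threshold; the facility's floor area is 4,300 m², less than the 4,850 m² limit. Considering the limiting provisions: (f) would limit (a) — discharge temperature exceeds 35 °C — but (g) sets (f) aside: (g) is engaged — the compliance score is 72 points, meeting the 66 points threshold. (h) is engaged (aggregate throughput is 2,670 units, less than the 3,010 units limit), but yields to (i): (i) operates — the qualifying period is 125 days, less than the 135 days limit. (j) is inapplicable (the Provisional Notice is not current), so (i) stands. (a) remains available.
Exception (b)'s conditions are all satisfied: the reference index is 538, less than the 584 limit; the wastewater is Schedule-A-only; the facility's operating hours per week are 96, below the 108 limit. But: (m) applies — the registered capacity is 310 units, less than the 320 units limit. (n) is inapplicable (the coverage ratio is 48%, not under 45%), so (m) stands. (b) is therefore removed.
Exception (c) fails — the Provisional Waiver is not current.
Exception (d) does not apply: no General Permit is held.
Exception (e) fails — no current General Registration is held.

No — exception (a) applies; Chen's brewery is not required to obtain a discharge permit.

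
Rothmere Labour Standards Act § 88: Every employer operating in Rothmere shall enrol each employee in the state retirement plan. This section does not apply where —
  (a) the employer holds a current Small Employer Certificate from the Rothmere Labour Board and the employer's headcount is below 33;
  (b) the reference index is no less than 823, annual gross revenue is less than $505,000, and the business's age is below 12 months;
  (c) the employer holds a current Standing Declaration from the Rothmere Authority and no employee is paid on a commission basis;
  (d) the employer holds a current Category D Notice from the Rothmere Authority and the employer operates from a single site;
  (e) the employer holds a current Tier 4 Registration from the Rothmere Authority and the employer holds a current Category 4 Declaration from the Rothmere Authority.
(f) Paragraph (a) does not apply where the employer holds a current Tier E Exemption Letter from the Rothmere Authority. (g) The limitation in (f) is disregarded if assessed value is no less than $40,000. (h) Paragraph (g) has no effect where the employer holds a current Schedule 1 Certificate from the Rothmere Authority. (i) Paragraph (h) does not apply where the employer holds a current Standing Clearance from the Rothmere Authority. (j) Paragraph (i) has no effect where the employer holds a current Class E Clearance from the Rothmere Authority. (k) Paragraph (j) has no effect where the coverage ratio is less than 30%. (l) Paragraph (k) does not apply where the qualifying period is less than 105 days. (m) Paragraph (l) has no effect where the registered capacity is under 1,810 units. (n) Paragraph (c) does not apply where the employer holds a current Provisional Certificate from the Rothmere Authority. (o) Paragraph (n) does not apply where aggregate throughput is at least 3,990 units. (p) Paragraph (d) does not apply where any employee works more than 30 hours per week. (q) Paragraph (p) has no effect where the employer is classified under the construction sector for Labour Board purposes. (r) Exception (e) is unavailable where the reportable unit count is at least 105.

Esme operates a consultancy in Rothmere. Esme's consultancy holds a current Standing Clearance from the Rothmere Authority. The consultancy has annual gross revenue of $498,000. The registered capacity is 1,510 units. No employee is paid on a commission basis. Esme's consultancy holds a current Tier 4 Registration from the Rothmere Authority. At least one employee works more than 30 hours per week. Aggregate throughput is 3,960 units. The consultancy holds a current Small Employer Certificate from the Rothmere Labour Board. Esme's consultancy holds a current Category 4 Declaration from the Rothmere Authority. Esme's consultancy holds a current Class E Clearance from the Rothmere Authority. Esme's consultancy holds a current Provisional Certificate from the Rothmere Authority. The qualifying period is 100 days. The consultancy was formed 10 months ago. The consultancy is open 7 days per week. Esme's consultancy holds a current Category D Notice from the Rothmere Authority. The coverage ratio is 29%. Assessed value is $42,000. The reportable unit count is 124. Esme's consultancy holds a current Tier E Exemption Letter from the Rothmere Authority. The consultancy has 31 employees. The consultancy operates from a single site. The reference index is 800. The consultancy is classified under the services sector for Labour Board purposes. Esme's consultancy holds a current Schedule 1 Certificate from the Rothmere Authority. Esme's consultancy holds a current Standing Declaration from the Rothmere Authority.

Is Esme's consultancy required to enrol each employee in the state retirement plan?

Exception (a) is satisfied on its face — a current Small Employer Certificate is held; the employer's headcount is 31, below the 33 limit. Under paragraphs (f)–(m): (f) is engaged (a current Tier E Exemption Letter is held), but is set aside by (g): (g) is triggered — assessed value is $42,000, meeting the $40,000 threshold. (h) is engaged (a current Schedule 1 Certificate is held), but yields to (i): (i) is triggered — a current Standing Clearance is held. (j) would limit (i) — a current Class E Clearance is held — but (k) sets (j) aside: (k) is engaged — the coverage ratio is 29%, less than the 30% limit. (l) would limit (k) — the qualifying period is 100 days, less than the 105 days limit — but (m) sets (l) aside: (m) operates against (l): the registered capacity is 1,510 units, under the 1,810 units limit. Exception (a) stands.
Exception (b) fails — the reference index is 800, short of 823.
Exception (c)'s conditions are all satisfied: a current Standing Declaration is held; no employee is paid on commission. Turning to paragraphs (n)–(o): (n) operates against (c): a current Provisional Certificate is held. (o) does not operate here (aggregate throughput is 3,960 units, short of 3,990 units), so (n) stands. So (c) is unavailable.
All of (d)'s requirements are met (a current Category D Notice is held; the employer operates from a single site). However, paragraphs (p)–(q) must be considered: (p) is triggered — at least one employee exceeds 30 hours/week. (q) is inapplicable (the consultancy is classified under the services sector), so (p) stands. (d) is therefore removed.
Exception (e)'s conditions are all satisfied: a current Tier 4 Registration is held; a current Category 4 Declaration is held. Turning to paragraph (r): (r) operates — the reportable unit count is 124, meeting the 105 threshold. Exception (e) does not apply.

No — exception (a) applies; Esme's consultancy is not required to enrol each employee in the state retirement plan.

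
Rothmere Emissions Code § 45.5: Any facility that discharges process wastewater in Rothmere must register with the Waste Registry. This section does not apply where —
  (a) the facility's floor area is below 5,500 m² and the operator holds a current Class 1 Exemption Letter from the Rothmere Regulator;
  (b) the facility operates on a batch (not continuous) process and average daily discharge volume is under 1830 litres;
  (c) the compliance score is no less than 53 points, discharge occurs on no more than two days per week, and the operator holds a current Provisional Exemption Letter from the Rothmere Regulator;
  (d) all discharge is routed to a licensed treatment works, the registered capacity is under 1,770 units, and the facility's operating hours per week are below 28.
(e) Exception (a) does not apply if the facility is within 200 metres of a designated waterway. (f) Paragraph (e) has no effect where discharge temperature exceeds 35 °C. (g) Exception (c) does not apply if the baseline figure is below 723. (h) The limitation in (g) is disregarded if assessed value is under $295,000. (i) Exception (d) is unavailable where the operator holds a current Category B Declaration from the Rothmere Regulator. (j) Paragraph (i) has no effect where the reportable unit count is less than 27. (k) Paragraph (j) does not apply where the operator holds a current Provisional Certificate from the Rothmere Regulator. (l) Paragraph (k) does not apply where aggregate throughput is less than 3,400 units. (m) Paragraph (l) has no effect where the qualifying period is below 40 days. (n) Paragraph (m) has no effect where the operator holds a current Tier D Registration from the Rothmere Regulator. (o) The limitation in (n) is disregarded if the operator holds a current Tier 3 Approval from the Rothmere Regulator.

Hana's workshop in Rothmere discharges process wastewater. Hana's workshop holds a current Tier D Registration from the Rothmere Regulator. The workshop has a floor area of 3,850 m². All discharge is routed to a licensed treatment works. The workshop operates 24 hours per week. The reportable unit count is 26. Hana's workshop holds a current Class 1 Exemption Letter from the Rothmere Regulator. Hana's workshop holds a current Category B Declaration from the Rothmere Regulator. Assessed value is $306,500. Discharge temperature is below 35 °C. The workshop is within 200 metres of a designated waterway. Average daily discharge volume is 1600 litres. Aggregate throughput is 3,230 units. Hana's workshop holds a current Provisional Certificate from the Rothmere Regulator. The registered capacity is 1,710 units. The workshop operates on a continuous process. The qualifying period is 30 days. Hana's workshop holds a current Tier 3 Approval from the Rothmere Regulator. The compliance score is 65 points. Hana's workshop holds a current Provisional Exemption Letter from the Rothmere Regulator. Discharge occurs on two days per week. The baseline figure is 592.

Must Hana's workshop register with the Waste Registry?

Exception (a) is satisfied on its face — the facility's floor area is 3,850 m², below the 5,500 m² limit; a current Class 1 Exemption Letter is held. Turning to paragraphs (e)–(f): (e) operates against (a): the workshop is within 200 m of a designated waterway. (f) is inapplicable (discharge temperature is below 35 °C), so (e) stands. So (a) is unavailable.
Exception (b) does not apply: the facility operates on a continuous process.
Exception (c) is satisfied on its face — the compliance score is 65 points, meeting the 53 points threshold; discharge occurs on no more than two days per week; a current Provisional Exemption Letter is held. But applying paragraphs (g)–(h): (g) operates against (c): the baseline figure is 592, below the 723 limit. (h), which would lift (g), is inapplicable — assessed value is $306,500, not under $295,000. (c) is therefore removed.
Exception (d)'s conditions are all satisfied: discharge is routed to a licensed treatment works; the registered capacity is 1,710 units, under the 1,770 units limit; the facility's operating hours per week are 24, below the 28 limit. But: (i) operates against (d): a current Category B Declaration is held. (j) is engaged (the reportable unit count is 26, less than the 27 limit), but is itself disapplied by (k): (k) is triggered — a current Provisional Certificate is held. (l) would limit (k) — aggregate throughput is 3,230 units, less than the 3,400 units limit — but (m) sets (l) aside: (m) operates — the qualifying period is 30 days, below the 40 days limit. (n) is triggered (a current Tier D Registration is held), but is itself disapplied by (o): (o) is triggered — a current Tier 3 Approval is held. Exception (d) does not apply.
No exception displaces § 45.5.

Yes — Hana's workshop must register with the Waste Registry.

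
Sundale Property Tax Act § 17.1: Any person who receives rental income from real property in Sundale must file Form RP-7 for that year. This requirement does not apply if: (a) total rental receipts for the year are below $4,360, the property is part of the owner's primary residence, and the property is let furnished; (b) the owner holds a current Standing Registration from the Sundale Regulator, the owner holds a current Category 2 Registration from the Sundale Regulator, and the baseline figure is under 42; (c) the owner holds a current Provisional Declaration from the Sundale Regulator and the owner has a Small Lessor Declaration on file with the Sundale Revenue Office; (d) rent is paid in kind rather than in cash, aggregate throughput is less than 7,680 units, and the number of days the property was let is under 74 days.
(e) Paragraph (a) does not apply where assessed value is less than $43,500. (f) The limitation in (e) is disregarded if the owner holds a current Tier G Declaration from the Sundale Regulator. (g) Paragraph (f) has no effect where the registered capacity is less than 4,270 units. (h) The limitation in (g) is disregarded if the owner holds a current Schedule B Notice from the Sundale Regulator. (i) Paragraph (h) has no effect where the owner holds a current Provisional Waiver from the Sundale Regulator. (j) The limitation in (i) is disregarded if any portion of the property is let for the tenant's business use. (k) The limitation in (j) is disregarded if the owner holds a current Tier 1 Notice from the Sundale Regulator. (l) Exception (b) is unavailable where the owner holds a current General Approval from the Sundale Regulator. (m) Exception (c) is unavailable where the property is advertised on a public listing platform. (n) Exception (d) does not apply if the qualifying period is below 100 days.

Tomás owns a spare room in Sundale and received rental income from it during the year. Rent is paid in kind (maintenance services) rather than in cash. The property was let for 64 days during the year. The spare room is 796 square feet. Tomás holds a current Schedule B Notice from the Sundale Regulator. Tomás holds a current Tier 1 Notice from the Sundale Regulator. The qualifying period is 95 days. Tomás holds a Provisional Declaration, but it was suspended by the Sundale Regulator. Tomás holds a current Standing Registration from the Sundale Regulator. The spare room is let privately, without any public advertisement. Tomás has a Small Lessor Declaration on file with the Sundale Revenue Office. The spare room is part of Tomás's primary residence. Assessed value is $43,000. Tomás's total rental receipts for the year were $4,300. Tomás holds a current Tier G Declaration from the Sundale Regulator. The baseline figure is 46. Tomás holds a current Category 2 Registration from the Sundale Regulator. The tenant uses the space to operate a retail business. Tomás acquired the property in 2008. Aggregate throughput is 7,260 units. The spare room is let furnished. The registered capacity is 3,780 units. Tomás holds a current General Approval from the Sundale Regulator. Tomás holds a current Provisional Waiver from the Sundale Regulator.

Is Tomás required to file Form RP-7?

Exception (a)'s conditions are all satisfied: total rental receipts for the year are $4,300, below the $4,360 limit; the spare room is part of the primary residence; the property is let furnished. Turning to paragraphs (e)–(k): (e) operates against (a): assessed value is $43,000, less than the $43,500 limit. (f) would limit (e) — a current Tier G Declaration is held — but (g) sets (f) aside: (g) operates against (f): the registered capacity is 3,780 units, less than the 4,270 units limit. (h) would limit (g) — a current Schedule B Notice is held — but (i) sets (h) aside: (i) operates — a current Provisional Waiver is held. (j) is triggered (the space is let for business use), but is set aside by (k): (k) operates against (j): a current Tier 1 Notice is held. (a) is therefore removed.
Exception (b) requires that the baseline figure is under 42; but the baseline figure is 46, not under 42, so (b) is unavailable.
Exception (c) requires that the owner holds a current Provisional Declaration from the Sundale Regulator; but there is no Provisional Declaration in force, so (c) is unavailable.
Exception (d)'s conditions are all satisfied: rent is paid in kind; aggregate throughput is 7,260 units, less than the 7,680 units limit; the number of days the property was let is 64 days, under the 74 days limit. However, paragraph (n) must be considered: (n) is engaged — the qualifying period is 95 days, below the 100 days limit. Exception (d) does not apply.
No exception displaces § 17.1.

Yes — Tomás must file Form RP-7.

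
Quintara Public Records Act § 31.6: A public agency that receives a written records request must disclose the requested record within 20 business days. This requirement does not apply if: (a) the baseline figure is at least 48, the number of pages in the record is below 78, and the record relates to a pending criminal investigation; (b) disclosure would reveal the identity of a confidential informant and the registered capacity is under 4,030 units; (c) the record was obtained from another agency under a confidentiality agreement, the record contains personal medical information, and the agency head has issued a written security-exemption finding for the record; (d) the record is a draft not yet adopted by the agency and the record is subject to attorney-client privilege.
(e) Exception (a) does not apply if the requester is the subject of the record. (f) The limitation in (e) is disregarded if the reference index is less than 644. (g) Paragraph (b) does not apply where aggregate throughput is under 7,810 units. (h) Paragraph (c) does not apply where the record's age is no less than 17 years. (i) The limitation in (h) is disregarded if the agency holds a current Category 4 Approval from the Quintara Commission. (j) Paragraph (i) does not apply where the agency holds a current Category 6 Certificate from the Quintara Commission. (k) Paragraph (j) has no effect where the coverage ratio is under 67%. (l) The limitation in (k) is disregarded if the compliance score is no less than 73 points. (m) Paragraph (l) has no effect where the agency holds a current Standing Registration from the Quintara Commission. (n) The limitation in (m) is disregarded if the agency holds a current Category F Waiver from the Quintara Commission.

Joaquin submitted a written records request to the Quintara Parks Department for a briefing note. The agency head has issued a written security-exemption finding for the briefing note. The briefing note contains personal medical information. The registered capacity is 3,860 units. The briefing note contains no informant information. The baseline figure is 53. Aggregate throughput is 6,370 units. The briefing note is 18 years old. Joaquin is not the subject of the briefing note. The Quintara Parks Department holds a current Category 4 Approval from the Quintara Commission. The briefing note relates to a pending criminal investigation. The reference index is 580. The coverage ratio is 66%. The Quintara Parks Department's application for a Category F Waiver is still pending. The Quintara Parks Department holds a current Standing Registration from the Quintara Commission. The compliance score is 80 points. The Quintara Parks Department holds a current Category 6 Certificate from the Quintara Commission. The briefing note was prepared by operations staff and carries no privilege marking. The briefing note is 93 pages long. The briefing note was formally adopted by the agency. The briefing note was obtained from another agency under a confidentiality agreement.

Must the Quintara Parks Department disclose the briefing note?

Exception (a) requires that the number of pages in the record is below 78; but the number of pages in the record is 93, not below 78, so (a) is unavailable.
Exception (b) requires that disclosure would reveal the identity of a confidential informant; but the briefing note contains no informant information, so (b) is unavailable.
All of (c)'s requirements are met (the briefing note was obtained under a confidentiality agreement; the briefing note contains personal medical information; a written security-exemption finding has been issued). As to paragraphs (h)–(n): (h) is triggered (the record's age is 18 years, meeting the 17 years threshold), but is set aside by (i): (i) operates — a current Category 4 Approval is held. (j) would limit (i) — a current Category 6 Certificate is held — but (k) sets (j) aside: (k) is triggered — the coverage ratio is 66%, under the 67% limit. (l) is engaged (the compliance score is 80 points, meeting the 73 points threshold), but is itself disapplied by (m): (m) operates against (l): a current Standing Registration is held. (n) does not operate here (there is no Category F Waiver in force), so (m) stands. So (c) applies.
Exception (d) fails — the briefing note has been formally adopted.

No — exception (c) applies; the Quintara Parks Department is not required to disclose the briefing note.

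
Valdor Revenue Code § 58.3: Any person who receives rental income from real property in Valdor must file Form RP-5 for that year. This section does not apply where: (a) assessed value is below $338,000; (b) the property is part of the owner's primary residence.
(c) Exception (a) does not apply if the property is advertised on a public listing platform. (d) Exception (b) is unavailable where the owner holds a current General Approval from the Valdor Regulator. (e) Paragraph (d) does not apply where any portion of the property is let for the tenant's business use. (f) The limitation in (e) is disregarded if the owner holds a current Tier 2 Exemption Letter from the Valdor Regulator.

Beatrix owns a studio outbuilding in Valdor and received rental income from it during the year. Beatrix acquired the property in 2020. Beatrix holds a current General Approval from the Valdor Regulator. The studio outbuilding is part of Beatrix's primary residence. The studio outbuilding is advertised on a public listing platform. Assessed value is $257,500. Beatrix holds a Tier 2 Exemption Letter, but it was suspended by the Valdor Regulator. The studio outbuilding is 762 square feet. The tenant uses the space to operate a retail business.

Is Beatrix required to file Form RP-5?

Exception (a): assessed value is $257,500, below the $338,000 limit — every condition holds. But applying paragraph (c): (c) operates against (a): the property is publicly advertised. So (a) is unavailable.
All of (b)'s requirements are met (the studio outbuilding is part of the primary residence). As to paragraphs (d)–(f): (d) is engaged (a current General Approval is held), but is overridden by (e): (e) operates against (d): the space is let for business use. (f), which would lift (e), is not engaged — no current Tier 2 Exemption Letter is held. So (b) applies.

No — exception (b) applies; Beatrix is not required to file Form RP-5.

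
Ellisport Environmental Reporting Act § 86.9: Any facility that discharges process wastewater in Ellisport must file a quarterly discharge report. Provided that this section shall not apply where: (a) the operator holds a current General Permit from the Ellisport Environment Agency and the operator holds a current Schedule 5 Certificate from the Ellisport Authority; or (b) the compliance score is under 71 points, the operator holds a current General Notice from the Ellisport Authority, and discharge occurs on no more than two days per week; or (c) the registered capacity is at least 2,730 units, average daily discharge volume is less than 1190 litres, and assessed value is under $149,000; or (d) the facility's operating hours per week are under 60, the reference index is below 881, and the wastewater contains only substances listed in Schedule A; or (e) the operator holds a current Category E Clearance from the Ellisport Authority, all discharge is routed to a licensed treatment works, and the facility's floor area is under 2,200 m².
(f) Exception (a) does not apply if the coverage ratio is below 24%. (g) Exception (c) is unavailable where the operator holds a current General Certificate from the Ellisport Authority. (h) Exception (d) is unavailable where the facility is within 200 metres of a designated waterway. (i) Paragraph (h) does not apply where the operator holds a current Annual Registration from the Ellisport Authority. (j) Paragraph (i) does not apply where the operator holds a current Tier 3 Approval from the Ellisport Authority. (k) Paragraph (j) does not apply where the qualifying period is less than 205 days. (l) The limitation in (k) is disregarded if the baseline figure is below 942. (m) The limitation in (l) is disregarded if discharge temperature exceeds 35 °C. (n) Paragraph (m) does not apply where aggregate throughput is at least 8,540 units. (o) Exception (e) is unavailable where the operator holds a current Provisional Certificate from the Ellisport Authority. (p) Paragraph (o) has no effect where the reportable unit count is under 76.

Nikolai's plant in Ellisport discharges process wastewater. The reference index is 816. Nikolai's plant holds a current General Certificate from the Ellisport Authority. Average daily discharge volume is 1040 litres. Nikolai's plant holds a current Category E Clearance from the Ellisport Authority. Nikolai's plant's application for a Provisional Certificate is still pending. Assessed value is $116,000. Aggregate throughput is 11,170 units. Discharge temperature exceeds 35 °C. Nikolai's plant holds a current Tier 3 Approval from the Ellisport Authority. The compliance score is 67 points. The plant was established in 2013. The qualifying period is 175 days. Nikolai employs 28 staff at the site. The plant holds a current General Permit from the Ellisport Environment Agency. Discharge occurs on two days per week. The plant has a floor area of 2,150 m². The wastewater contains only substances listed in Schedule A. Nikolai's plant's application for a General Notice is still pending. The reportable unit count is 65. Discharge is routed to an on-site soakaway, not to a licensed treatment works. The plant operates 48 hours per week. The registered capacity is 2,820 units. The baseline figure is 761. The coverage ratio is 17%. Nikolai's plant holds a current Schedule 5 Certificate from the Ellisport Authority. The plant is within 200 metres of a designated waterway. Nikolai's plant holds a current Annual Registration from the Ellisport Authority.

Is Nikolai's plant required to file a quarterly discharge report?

Exception (a): a current General Permit is held; a current Schedule 5 Certificate is held — every condition holds. However, paragraph (f) must be considered: (f) is engaged — the coverage ratio is 17%, below the 24% limit. Exception (a) does not apply.
Exception (b) fails — there is no General Notice in force.
Exception (c)'s conditions are all satisfied: the registered capacity is 2,820 units, meeting the 2,730 units threshold; average daily discharge volume is 1040 litres, less than the 1190 litres limit; assessed value is $116,000, under the $149,000 limit. However, paragraph (g) must be considered: (g) applies — a current General Certificate is held. Exception (c) does not apply.
Exception (d)'s conditions are all satisfied: the facility's operating hours per week are 48, under the 60 limit; the reference index is 816, below the 881 limit; the wastewater is Schedule-A-only. However, paragraphs (h)–(n) must be considered: (h) operates against (d): the plant is within 200 m of a designated waterway. (i) would limit (h) — a current Annual Registration is held — but (j) sets (i) aside: (j) operates — a current Tier 3 Approval is held. (k) would limit (j) — the qualifying period is 175 days, less than the 205 days limit — but (l) sets (k) aside: (l) is triggered — the baseline figure is 761, below the 942 limit. (m) would limit (l) — discharge temperature exceeds 35 °C — but (n) sets (m) aside: (n) operates against (m): aggregate throughput is 11,170 units, meeting the 8,540 units threshold. Exception (d) does not apply.
Exception (e) fails — discharge is not routed to a licensed treatment works.
No exception applies. The general rule governs.

Yes — Nikolai's plant must file a quarterly discharge report.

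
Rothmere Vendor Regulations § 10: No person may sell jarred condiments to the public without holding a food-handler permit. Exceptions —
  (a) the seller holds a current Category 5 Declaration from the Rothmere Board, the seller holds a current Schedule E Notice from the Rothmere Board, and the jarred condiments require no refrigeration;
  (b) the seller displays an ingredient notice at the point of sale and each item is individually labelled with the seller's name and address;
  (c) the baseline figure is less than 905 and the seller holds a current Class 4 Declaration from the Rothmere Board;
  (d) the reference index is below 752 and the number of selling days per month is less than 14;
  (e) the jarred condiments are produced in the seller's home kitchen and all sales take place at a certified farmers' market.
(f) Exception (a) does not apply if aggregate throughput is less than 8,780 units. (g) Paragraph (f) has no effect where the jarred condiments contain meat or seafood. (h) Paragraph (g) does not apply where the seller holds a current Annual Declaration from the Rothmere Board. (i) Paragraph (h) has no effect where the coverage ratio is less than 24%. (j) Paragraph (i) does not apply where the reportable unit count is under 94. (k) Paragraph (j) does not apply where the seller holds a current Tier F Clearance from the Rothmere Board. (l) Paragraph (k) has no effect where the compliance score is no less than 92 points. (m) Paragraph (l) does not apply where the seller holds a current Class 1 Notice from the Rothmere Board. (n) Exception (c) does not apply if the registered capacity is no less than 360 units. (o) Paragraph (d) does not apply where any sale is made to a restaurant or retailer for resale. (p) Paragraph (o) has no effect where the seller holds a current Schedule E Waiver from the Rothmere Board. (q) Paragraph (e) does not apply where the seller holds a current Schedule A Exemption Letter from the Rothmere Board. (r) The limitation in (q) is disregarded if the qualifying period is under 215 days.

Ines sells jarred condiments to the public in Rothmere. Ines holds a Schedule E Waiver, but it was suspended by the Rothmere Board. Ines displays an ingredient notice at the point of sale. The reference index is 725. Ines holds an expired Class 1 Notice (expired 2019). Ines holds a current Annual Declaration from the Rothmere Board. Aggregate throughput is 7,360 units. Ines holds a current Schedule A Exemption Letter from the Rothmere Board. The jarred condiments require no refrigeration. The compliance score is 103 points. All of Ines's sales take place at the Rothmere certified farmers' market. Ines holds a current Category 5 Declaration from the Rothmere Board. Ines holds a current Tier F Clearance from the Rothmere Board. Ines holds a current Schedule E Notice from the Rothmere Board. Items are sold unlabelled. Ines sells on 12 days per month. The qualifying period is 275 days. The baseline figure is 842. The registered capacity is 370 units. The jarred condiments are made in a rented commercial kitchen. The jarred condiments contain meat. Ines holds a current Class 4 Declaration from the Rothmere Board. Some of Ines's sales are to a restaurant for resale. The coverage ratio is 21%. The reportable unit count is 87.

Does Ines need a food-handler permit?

All of (a)'s requirements are met (a current Category 5 Declaration is held; a current Schedule E Notice is held; the jarred condiments are shelf-stable). However, paragraphs (f)–(m) must be considered: (f) operates — aggregate throughput is 7,360 units, less than the 8,780 units limit. (g) would limit (f) — the jarred condiments contain meat — but (h) sets (g) aside: (h) operates against (g): a current Annual Declaration is held. (i) would limit (h) — the coverage ratio is 21%, less than the 24% limit — but (j) sets (i) aside: (j) is triggered — the reportable unit count is 87, under the 94 limit. (k) operates (a current Tier F Clearance is held), but is overridden by (l): (l) is triggered — the compliance score is 103 points, meeting the 92 points threshold. (m) is not triggered (there is no Class 1 Notice in force), so (l) stands. So (a) is unavailable.
Exception (b) fails — items are sold unlabelled.
Exception (c)'s conditions are all satisfied: the baseline figure is 842, less than the 905 limit; a current Class 4 Declaration is held. But applying paragraph (n): (n) operates against (c): the registered capacity is 370 units, meeting the 360 units threshold. (c) is therefore removed.
Exception (d) is satisfied on its face — the reference index is 725, below the 752 limit; the number of selling days per month is 12, less than the 14 limit. But: (o) operates — some sales are to a restaurant for resale. (p), which would lift (o), does not operate here — no current Schedule E Waiver is held. Exception (d) does not apply.
Exception (e) does not apply: the jarred condiments are made in a commercial kitchen, not a home kitchen.
No exception is made out. Ines falls within the general rule.

Yes — Ines must hold a food-handler permit.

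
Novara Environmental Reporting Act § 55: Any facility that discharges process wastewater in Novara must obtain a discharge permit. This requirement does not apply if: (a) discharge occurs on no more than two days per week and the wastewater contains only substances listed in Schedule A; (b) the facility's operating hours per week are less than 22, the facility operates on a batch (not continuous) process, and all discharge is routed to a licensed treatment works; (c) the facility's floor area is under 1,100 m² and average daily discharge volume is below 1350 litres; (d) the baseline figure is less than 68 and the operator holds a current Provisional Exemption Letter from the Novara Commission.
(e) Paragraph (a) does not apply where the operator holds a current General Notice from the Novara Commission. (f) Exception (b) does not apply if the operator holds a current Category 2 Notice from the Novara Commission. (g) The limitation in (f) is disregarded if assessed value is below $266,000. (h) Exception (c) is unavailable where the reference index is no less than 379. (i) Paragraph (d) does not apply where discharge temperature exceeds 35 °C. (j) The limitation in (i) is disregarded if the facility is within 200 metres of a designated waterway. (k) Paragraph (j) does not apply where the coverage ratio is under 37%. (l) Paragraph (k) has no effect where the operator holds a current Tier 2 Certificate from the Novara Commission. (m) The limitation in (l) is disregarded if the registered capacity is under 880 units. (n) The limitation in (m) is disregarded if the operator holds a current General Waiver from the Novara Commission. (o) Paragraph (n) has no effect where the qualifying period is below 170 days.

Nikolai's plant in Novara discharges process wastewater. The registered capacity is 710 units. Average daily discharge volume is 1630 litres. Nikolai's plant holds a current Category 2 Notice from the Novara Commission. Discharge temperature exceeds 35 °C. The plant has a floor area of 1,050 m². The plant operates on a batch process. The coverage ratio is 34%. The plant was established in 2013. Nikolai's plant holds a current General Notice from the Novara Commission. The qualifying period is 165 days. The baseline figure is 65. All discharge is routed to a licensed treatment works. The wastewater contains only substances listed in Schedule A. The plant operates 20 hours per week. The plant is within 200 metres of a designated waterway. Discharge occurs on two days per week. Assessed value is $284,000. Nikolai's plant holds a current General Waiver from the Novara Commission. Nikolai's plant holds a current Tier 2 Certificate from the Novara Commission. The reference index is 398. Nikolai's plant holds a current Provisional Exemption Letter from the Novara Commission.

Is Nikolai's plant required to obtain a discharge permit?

Yes — Nikolai's plant must obtain a discharge permit.

Exception (a)'s conditions are all satisfied: discharge occurs on no more than two days per week; the wastewater is Schedule-A-only. However, paragraph (e) must be considered: (e) operates against (a): a current General Notice is held. Exception (a) does not apply.
Exception (b): the facility's operating hours per week are 20, less than the 22 limit; the facility operates on a batch process; discharge is routed to a licensed treatment works — every condition holds. But: (f) is engaged — a current Category 2 Notice is held. (g), which would lift (f), is not engaged — assessed value is $284,000, not below $266,000. (b) is therefore removed.
Exception (c) requires that average daily discharge volume is below 1350 litres; but average daily discharge volume is 1630 litres, not below 1350 litres, so (c) is unavailable.
Exception (d)'s conditions are all satisfied: the baseline figure is 65, less than the 68 limit; a current Provisional Exemption Letter is held. Turning to paragraphs (i)–(o): (i) is triggered — discharge temperature exceeds 35 °C. (j) would limit (i) — the plant is within 200 m of a designated waterway — but (k) sets (j) aside: (k) applies — the coverage ratio is 34%, under the 37% limit. (l) would limit (k) — a current Tier 2 Certificate is held — but (m) sets (l) aside: (m) is triggered — the registered capacity is 710 units, under the 880 units limit. (n) would limit (m) — a current General Waiver is held — but (o) sets (n) aside: (o) is engaged — the qualifying period is 165 days, below the 170 days limit. So (d) is unavailable.
No exception is made out. Nikolai's plant falls within the general rule.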